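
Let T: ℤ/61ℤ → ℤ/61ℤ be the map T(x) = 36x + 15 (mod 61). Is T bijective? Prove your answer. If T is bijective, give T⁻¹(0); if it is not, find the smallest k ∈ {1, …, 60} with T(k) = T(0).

By definition, T is injective if T(x_1) = T(x_2) implies x_1 = x_2.
Suppose T(x_1) = T(x_2) in ℤ/61ℤ. Then 36x_1 + 15 ≡ 36x_2 + 15 (mod 61), so 36(x_1 − x_2) ≡ 0 (mod 61).
Since gcd(36, 61) = 1, 36 is invertible modulo 61, thus x_1 − x_2 ≡ 0 (mod 61), i.e. x_1 = x_2.
We now compute 36⁻¹ mod 61 explicitly. Euclid's algorithm: 61 = 1·36 + 25, 36 = 1·25 + 11, 25 = 2·11 + 3, 11 = 3·3 + 2, 3 = 1·2 + 1; back-substituting gives 1 = 39·36 − 23·61, so 36⁻¹ ≡ 39 (mod 61).
Then y ↦ 39(y − 15) is a two-sided inverse to T, so every y ∈ ℤ/61ℤ has a preimage.
Hence T is bijective.
Since T is bijective, we find T⁻¹(0): we need 36x ≡ 0 − 15 ≡ 46 (mod 61). Using 36⁻¹ = 39: x ≡ 39·46 = 1794 = 29·61 + 25, so x = 25.
Check: T(25) = 36·25 + 15 = 915 = 15·61 + 0 ≡ 0 (mod 61).

25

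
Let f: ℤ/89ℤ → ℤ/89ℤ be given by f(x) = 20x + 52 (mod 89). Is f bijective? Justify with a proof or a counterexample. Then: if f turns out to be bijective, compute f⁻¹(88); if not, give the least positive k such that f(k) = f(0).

Recall: injectivity means: for all a, b in the domain, f(a) = f(b) implies a = b.
If f(a) = f(b), then 20a ≡ 20b (mod 89). Because gcd(20, 89) = 1, we may cancel 20 to get a ≡ b (mod 89).
We now compute 20⁻¹ mod 89 explicitly. Euclid's algorithm: 89 = 4·20 + 9, 20 = 2·9 + 2, 9 = 4·2 + 1; back-substituting gives 1 = 49·20 − 11·89, so 20⁻¹ ≡ 49 (mod 89).
Then y ↦ 49(y − 52) is a two-sided inverse to f, so every y ∈ ℤ/89ℤ has a preimage.
Therefore f is bijective.
Since f is bijective, we find f⁻¹(88): we need 20x ≡ 88 − 52 ≡ 36 (mod 89). Using 20⁻¹ = 49: x ≡ 49·36 = 1764 = 19·89 + 73, so x = 73.
Check: f(73) = 20·73 + 52 = 1512 = 16·89 + 88 ≡ 88 (mod 89).

73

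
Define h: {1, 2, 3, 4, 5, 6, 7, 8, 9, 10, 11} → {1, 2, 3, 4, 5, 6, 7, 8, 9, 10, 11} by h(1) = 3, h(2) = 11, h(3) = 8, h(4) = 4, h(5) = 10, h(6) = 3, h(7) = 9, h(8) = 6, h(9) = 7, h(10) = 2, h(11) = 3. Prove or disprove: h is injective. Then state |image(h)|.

9

h(1) = 3 = h(6) with 1 ≠ 6, so h is not injective.
The image of h is {2, 3, 4, 6, 7, 8, 9, 10, 11}, which has 9 elements.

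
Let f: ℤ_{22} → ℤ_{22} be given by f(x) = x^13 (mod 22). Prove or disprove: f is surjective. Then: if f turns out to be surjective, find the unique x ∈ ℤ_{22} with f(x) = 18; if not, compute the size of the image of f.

Computing x^13 mod 22 for each x (by repeated squaring, reducing mod 22 at every step), the values f(0), f(1), …, f(21) are: 0, 1, 8, 5, 20, 15, 18, 13, 6, 3, 10, 11, 12, 19, 16, 9, 4, 7, 2, 17, 14, 21.
Every element of ℤ_{22} appears exactly once in this list, so f is a bijection, and in particular surjective.
Since f is surjective, we read off the preimage of 18 from the same table: f(6) = 18, so f⁻¹(18) = 6.

6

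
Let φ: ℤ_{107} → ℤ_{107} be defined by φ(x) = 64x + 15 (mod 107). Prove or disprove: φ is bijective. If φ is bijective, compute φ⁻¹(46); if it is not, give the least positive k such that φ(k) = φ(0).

59

If φ(x_1) = φ(x_2), then 64x_1 ≡ 64x_2 (mod 107). Because gcd(64, 107) = 1, we may cancel 64 to get x_1 ≡ x_2 (mod 107).
We now compute 64⁻¹ mod 107 explicitly. Euclid's algorithm: 107 = 1·64 + 43, 64 = 1·43 + 21, 43 = 2·21 + 1; back-substituting gives 1 = 102·64 − 61·107, so 64⁻¹ ≡ 102 (mod 107).
For any y ∈ ℤ_{107}, x = 102(y − 15) mod 107 satisfies φ(x) = 64·102(y − 15) + 15 ≡ y (since 64·102 ≡ 1 mod 107). So every y has a preimage.
So φ is bijective.
Since φ is bijective, we compute φ⁻¹(46): solve 64x + 15 ≡ 46 (mod 107), i.e. 64x ≡ 31 (mod 107).
Multiplying by 64⁻¹ = 102 gives x ≡ 102·31 = 3162 = 29·107 + 59 ≡ 59 (mod 107).
Check: φ(59) = 64·59 + 15 = 3791 = 35·107 + 46 ≡ 46 (mod 107).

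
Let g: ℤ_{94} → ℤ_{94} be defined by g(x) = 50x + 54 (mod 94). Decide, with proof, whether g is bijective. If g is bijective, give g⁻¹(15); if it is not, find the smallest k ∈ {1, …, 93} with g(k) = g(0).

We have gcd(50, 94) = 2 > 1. Taking u = 0 and v = 47: g(0) = 54 and g(47) = 50·47 + 54 = 2404 ≡ 54 (mod 94).
So g(0) = g(47) while 0 ≠ 47, thus g is not injective, hence not bijective.
Since g is not bijective, we find the least positive k with g(k) = g(0): this means 50k ≡ 0 (mod 94), i.e. 94 ∣ 50k. Since gcd(50, 94) = 2, dividing through by 2 this holds exactly when 47 ∣ 25k, and as gcd(25, 47) = 1, exactly when 47 ∣ k.
The smallest positive such k is 47.

47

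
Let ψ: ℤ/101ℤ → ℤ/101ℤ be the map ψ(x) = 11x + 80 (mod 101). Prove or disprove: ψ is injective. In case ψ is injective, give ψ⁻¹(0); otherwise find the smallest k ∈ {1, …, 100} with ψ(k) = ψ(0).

57

Recall: ψ is injective if ψ(x_1) = ψ(x_2) implies x_1 = x_2.
If ψ(x_1) = ψ(x_2), then 11x_1 ≡ 11x_2 (mod 101). Because gcd(11, 101) = 1, we may cancel 11 to get x_1 ≡ x_2 (mod 101).
Therefore ψ is injective.
We now compute 11⁻¹ mod 101 explicitly. Euclid's algorithm: 101 = 9·11 + 2, 11 = 5·2 + 1; back-substituting gives 1 = 46·11 − 5·101, so 11⁻¹ ≡ 46 (mod 101).
Since ψ is injective, we compute ψ⁻¹(0): solve 11x + 80 ≡ 0 (mod 101), i.e. 11x ≡ 21 (mod 101).
Multiplying by 11⁻¹ = 46 gives x ≡ 46·21 = 966 = 9·101 + 57 ≡ 57 (mod 101).
Check: ψ(57) = 11·57 + 80 = 707 = 7·101 + 0 ≡ 0 (mod 101).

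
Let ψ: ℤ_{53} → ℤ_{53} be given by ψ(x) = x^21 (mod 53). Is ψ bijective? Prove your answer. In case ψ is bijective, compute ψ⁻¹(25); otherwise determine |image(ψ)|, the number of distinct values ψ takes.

Since 53 is prime, the nonzero elements of ℤ_{53} form a cyclic group of order 52.
As gcd(21, 52) = 1, raising to the 21st power is a bijection on this group: if u^21 ≡ v^21 then (uv^{−1})^21 = 1, and the only element of order dividing gcd(21, 52) = 1 is 1, so u = v.
With ψ(0) = 0 this makes ψ injective on all of ℤ_{53}, hence bijective (finite equal-size domain and codomain). In particular ψ is bijective.
Since ψ is bijective, we find the preimage of 25. The inverse of x ↦ x^21 on (ℤ_{53})^× is x ↦ x^5, because 21·5 = 105 = 2·52 + 1 ≡ 1 (mod 52) and x^{52} = 1 for x ≠ 0 (Fermat). So ψ⁻¹(25) = 25^5 mod 53.
Repeated squaring mod 53: 25^1 ≡ 25, 25^2 ≡ 25² = 625 ≡ 42, 25^4 ≡ 42² = 1764 ≡ 15. Since 5 = 4 + 1, 25^5 ≡ 15·25: 15·25 = 375 ≡ 4. So 25^5 ≡ 4 (mod 53).
Hence ψ⁻¹(25) = 4.

4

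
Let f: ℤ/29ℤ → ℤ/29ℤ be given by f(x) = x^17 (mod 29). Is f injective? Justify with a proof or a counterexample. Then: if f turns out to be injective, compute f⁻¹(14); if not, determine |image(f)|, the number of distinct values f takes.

Since 29 is prime, the nonzero elements of ℤ/29ℤ form a cyclic group of order 28.
As gcd(17, 28) = 1, raising to the 17th power is a bijection on this group: if a^17 ≡ b^17 then (ab^{−1})^17 = 1, and the only element of order dividing gcd(17, 28) = 1 is 1, so a = b.
With f(0) = 0 this makes f injective on all of ℤ/29ℤ, hence bijective (finite equal-size domain and codomain). In particular f is injective.
Since f is injective, we find the preimage of 14. The inverse of x ↦ x^17 on (ℤ/29ℤ)^× is x ↦ x^5, because 17·5 = 85 = 3·28 + 1 ≡ 1 (mod 28) and x^{28} = 1 for x ≠ 0 (Fermat). So f⁻¹(14) = 14^5 mod 29.
Repeated squaring mod 29: 14^1 ≡ 14, 14^2 ≡ 14² = 196 ≡ 22, 14^4 ≡ 22² = 484 ≡ 20. Since 5 = 4 + 1, 14^5 ≡ 20·14: 20·14 = 280 ≡ 19. So 14^5 ≡ 19 (mod 29).
Hence f⁻¹(14) = 19.

19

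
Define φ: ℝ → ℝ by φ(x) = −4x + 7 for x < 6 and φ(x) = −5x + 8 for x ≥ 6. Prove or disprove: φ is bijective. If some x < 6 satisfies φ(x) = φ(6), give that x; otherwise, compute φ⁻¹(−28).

Both pieces are strictly decreasing (slopes −4 and −5), so each is injective on its own interval.
The left piece maps (−∞, 6) onto (−17, ∞); the right piece maps [6, ∞) onto (−∞, −22].
The images leave a gap (−17 has no preimage), so φ is not surjective, hence not bijective.
Because the two images are disjoint, no x < 6 has φ(x) = φ(6), so we compute φ⁻¹(−28): −28 lies in (−∞, −22], so solve −5x + 8 = −28: x = (−28 − 8)/(−5) = 36/5.

36/5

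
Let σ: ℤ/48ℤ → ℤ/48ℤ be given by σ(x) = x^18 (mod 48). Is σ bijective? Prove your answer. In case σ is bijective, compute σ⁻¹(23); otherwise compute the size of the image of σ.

6

σ(2): Repeated squaring mod 48: 2^1 ≡ 2, 2^2 ≡ 2² = 4, 2^4 ≡ 4² = 16, 2^8 ≡ 16² = 256 ≡ 16, 2^16 ≡ 16² = 256 ≡ 16. Since 18 = 16 + 2, 2^18 ≡ 16·4: 16·4 = 64 ≡ 16. So 2^18 ≡ 16 (mod 48).
σ(4): Repeated squaring mod 48: 4^1 ≡ 4, 4^2 ≡ 4² = 16, 4^4 ≡ 16² = 256 ≡ 16, 4^8 ≡ 16² = 256 ≡ 16, 4^16 ≡ 16² = 256 ≡ 16. Since 18 = 16 + 2, 4^18 ≡ 16·16: 16·16 = 256 ≡ 16. So 4^18 ≡ 16 (mod 48).
So σ(2) = σ(4) = 16 while 2 ≠ 4, hence σ is not injective, hence not bijective.
Since σ is not bijective, we determine |image(σ)|. Computing x^18 mod 48 for each x (by repeated squaring, reducing mod 48 at every step), the values σ(0), σ(1), …, σ(47) are: 0, 1, 16, 9, 16, 25, 0, 1, 16, 33, 16, 25, 0, 25, 16, 33, 16, 1, 0, 25, 16, 9, 16, 1, 0, 1, 16, 9, 16, 25, 0, 1, 16, 33, 16, 25, 0, 25, 16, 33, 16, 1, 0, 25, 16, 9, 16, 1.
The distinct values are {0, 1, 9, 16, 25, 33}; there are 6 of them.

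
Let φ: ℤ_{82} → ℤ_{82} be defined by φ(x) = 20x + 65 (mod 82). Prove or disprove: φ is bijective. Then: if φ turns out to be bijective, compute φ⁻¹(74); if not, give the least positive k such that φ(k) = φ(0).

Recall: φ is injective when φ(u) = φ(v) forces u = v.
We have gcd(20, 82) = 2 > 1. Taking u = 0 and v = 41: φ(0) = 65 and φ(41) = 20·41 + 65 = 885 ≡ 65 (mod 82).
So φ(0) = φ(41) while 0 ≠ 41, so φ is not injective, hence not bijective.
Since φ is not bijective, we find the least positive k with φ(k) = φ(0): this means 20k ≡ 0 (mod 82), i.e. 82 ∣ 20k. Since gcd(20, 82) = 2, dividing through by 2 this holds exactly when 41 ∣ 10k, and as gcd(10, 41) = 1, exactly when 41 ∣ k.
The smallest positive such k is 41.

41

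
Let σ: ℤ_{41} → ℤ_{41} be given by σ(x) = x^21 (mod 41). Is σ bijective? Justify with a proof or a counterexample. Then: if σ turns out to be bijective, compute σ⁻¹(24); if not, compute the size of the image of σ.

17

Since 41 is prime, the nonzero elements of ℤ_{41} form a cyclic group of order 40.
As gcd(21, 40) = 1, raising to the 21st power is a bijection on this group: if x_1^21 ≡ x_2^21 then (x_1x_2^{−1})^21 = 1, and the only element of order dividing gcd(21, 40) = 1 is 1, so x_1 = x_2.
With σ(0) = 0 this makes σ injective on all of ℤ_{41}, hence bijective (finite equal-size domain and codomain). In particular σ is bijective.
Since σ is bijective, we find the preimage of 24. The inverse of x ↦ x^21 on (ℤ_{41})^× is x ↦ x^21, because 21·21 = 441 = 11·40 + 1 ≡ 1 (mod 40) and x^{40} = 1 for x ≠ 0 (Fermat). So σ⁻¹(24) = 24^21 mod 41.
Repeated squaring mod 41: 24^1 ≡ 24, 24^2 ≡ 24² = 576 ≡ 2, 24^4 ≡ 2² = 4, 24^8 ≡ 4² = 16, 24^16 ≡ 16² = 256 ≡ 10. Since 21 = 16 + 4 + 1, 24^21 ≡ 10·4·24: 10·4 = 40, then 40·24 = 960 ≡ 17. So 24^21 ≡ 17 (mod 41).
Hence σ⁻¹(24) = 17.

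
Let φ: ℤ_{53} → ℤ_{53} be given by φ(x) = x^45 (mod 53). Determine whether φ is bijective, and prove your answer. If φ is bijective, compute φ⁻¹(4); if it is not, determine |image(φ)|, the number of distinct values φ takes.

43

Since 53 is prime, the nonzero elements of ℤ_{53} form a cyclic group of order 52.
As gcd(45, 52) = 1, raising to the 45th power is a bijection on this group: if s^45 ≡ t^45 then (st^{−1})^45 = 1, and the only element of order dividing gcd(45, 52) = 1 is 1, so s = t.
With φ(0) = 0 this makes φ injective on all of ℤ_{53}, hence bijective (finite equal-size domain and codomain). In particular φ is bijective.
Since φ is bijective, we find the preimage of 4. The inverse of x ↦ x^45 on (ℤ_{53})^× is x ↦ x^37, because 45·37 = 1665 = 32·52 + 1 ≡ 1 (mod 52) and x^{52} = 1 for x ≠ 0 (Fermat). So φ⁻¹(4) = 4^37 mod 53.
Repeated squaring mod 53: 4^1 ≡ 4, 4^2 ≡ 4² = 16, 4^4 ≡ 16² = 256 ≡ 44, 4^8 ≡ 44² = 1936 ≡ 28, 4^16 ≡ 28² = 784 ≡ 42, 4^32 ≡ 42² = 1764 ≡ 15. Since 37 = 32 + 4 + 1, 4^37 ≡ 15·44·4: 15·44 = 660 ≡ 24, then 24·4 = 96 ≡ 43. So 4^37 ≡ 43 (mod 53).
Hence φ⁻¹(4) = 43.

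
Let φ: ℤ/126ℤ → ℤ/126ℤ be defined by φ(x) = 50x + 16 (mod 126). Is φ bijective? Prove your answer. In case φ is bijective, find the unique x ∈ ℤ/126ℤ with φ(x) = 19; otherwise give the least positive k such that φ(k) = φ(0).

We have gcd(50, 126) = 2 > 1. Taking s = 0 and t = 63: φ(0) = 16 and φ(63) = 50·63 + 16 = 3166 ≡ 16 (mod 126).
So φ(0) = φ(63) while 0 ≠ 63, hence φ is not injective, hence not bijective.
Since φ is not bijective, we find the least positive k with φ(k) = φ(0): this means 50k ≡ 0 (mod 126), i.e. 126 ∣ 50k. Since gcd(50, 126) = 2, dividing through by 2 this holds exactly when 63 ∣ 25k, and as gcd(25, 63) = 1, exactly when 63 ∣ k.
The smallest positive such k is 63.

63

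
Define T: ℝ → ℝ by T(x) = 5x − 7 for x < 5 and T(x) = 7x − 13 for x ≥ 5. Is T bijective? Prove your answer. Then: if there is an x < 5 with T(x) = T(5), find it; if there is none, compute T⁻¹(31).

Both pieces are strictly increasing (slopes 5 and 7), so each is injective on its own interval.
The left piece maps (−∞, 5) onto (−∞, 18); the right piece maps [5, ∞) onto [22, ∞).
The images leave a gap (18 has no preimage), so T is not surjective, hence not bijective.
Because the two images are disjoint, no x < 5 has T(x) = T(5), so we compute T⁻¹(31): 31 lies in [22, ∞), so solve 7x − 13 = 31: x = (31 + 13)/7 = 44/7.

44/7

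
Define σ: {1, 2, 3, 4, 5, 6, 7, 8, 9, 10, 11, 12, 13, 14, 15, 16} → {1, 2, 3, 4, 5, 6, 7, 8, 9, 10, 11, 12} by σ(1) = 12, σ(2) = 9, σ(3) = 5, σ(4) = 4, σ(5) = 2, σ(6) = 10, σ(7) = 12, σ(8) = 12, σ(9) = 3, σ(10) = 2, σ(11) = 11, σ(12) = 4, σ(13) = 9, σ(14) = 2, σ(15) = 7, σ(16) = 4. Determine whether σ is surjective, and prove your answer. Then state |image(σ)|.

No element maps to 1, so σ is not surjective.
The image of σ is {2, 3, 4, 5, 7, 9, 10, 11, 12}, which has 9 elements.

9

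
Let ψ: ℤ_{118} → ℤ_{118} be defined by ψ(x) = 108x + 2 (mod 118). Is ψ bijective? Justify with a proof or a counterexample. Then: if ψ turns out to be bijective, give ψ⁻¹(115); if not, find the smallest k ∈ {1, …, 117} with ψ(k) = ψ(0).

We have gcd(108, 118) = 2 > 1. Taking a = 0 and b = 59: ψ(0) = 2 and ψ(59) = 108·59 + 2 = 6374 ≡ 2 (mod 118).
So ψ(0) = ψ(59) while 0 ≠ 59, therefore ψ is not injective, hence not bijective.
Since ψ is not bijective, we find the least positive k with ψ(k) = ψ(0): this means 108k ≡ 0 (mod 118), i.e. 118 ∣ 108k. Since gcd(108, 118) = 2, dividing through by 2 this holds exactly when 59 ∣ 54k, and as gcd(54, 59) = 1, exactly when 59 ∣ k.
The smallest positive such k is 59.

59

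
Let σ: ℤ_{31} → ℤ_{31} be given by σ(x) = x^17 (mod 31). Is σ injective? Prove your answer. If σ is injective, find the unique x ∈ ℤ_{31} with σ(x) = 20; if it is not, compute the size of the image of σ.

19

Since 31 is prime, the nonzero elements of ℤ_{31} form a cyclic group of order 30.
As gcd(17, 30) = 1, raising to the 17th power is a bijection on this group: if s^17 ≡ t^17 then (st^{−1})^17 = 1, and the only element of order dividing gcd(17, 30) = 1 is 1, so s = t.
With σ(0) = 0 this makes σ injective on all of ℤ_{31}, hence bijective (finite equal-size domain and codomain). In particular σ is injective.
Since σ is injective, we find the preimage of 20. The inverse of x ↦ x^17 on (ℤ_{31})^× is x ↦ x^23, because 17·23 = 391 = 13·30 + 1 ≡ 1 (mod 30) and x^{30} = 1 for x ≠ 0 (Fermat). So σ⁻¹(20) = 20^23 mod 31.
Repeated squaring mod 31: 20^1 ≡ 20, 20^2 ≡ 20² = 400 ≡ 28, 20^4 ≡ 28² = 784 ≡ 9, 20^8 ≡ 9² = 81 ≡ 19, 20^16 ≡ 19² = 361 ≡ 20. Since 23 = 16 + 4 + 2 + 1, 20^23 ≡ 20·9·28·20: 20·9 = 180 ≡ 25, then 25·28 = 700 ≡ 18, then 18·20 = 360 ≡ 19. So 20^23 ≡ 19 (mod 31).
Hence σ⁻¹(20) = 19.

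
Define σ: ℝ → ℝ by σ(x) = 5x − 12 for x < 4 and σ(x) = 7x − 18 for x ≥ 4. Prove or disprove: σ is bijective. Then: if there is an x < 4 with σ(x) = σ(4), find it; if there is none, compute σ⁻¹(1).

13/5

Both pieces are strictly increasing (slopes 5 and 7), so each is injective on its own interval.
The left piece maps (−∞, 4) onto (−∞, 8); the right piece maps [4, ∞) onto [10, ∞).
The images leave a gap (8 has no preimage), so σ is not surjective, hence not bijective.
Because the two images are disjoint, no x < 4 has σ(x) = σ(4), so we compute σ⁻¹(1): 1 lies in (−∞, 8), so solve 5x − 12 = 1: x = (1 + 12)/5 = 13/5.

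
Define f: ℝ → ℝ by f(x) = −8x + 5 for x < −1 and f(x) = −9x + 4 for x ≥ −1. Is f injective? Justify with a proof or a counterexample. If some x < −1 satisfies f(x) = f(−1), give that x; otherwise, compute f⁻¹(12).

Both pieces are strictly decreasing (slopes −8 and −9), so each is injective on its own interval.
The left piece maps (−∞, −1) onto (13, ∞); the right piece maps [−1, ∞) onto (−∞, 13].
These images are disjoint, so no value is attained by both pieces. Hence f is injective.
Because the two images are disjoint, no x < −1 has f(x) = f(−1), so we compute f⁻¹(12): 12 lies in (−∞, 13], so solve −9x + 4 = 12: x = (12 − 4)/(−9) = −8/9.

-8/9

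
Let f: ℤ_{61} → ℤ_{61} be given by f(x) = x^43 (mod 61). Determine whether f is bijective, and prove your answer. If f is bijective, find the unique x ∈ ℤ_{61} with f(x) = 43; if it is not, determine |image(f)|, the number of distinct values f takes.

2

Since 61 is prime, the nonzero elements of ℤ_{61} form a cyclic group of order 60.
As gcd(43, 60) = 1, raising to the 43rd power is a bijection on this group: if x_1^43 ≡ x_2^43 then (x_1x_2^{−1})^43 = 1, and the only element of order dividing gcd(43, 60) = 1 is 1, so x_1 = x_2.
With f(0) = 0 this makes f injective on all of ℤ_{61}, hence bijective (finite equal-size domain and codomain). In particular f is bijective.
Since f is bijective, we find the preimage of 43. The inverse of x ↦ x^43 on (ℤ_{61})^× is x ↦ x^7, because 43·7 = 301 = 5·60 + 1 ≡ 1 (mod 60) and x^{60} = 1 for x ≠ 0 (Fermat). So f⁻¹(43) = 43^7 mod 61.
Repeated squaring mod 61: 43^1 ≡ 43, 43^2 ≡ 43² = 1849 ≡ 19, 43^4 ≡ 19² = 361 ≡ 56. Since 7 = 4 + 2 + 1, 43^7 ≡ 56·19·43: 56·19 = 1064 ≡ 27, then 27·43 = 1161 ≡ 2. So 43^7 ≡ 2 (mod 61).
Hence f⁻¹(43) = 2.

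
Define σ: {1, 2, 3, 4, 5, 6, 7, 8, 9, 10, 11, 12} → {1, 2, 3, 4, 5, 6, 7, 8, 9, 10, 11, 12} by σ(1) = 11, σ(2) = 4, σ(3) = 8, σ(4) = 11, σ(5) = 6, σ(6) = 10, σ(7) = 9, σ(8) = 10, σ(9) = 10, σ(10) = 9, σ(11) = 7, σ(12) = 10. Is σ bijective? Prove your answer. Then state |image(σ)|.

σ(1) = 11 = σ(4) with 1 ≠ 4, so σ is not injective, hence not bijective.
The image of σ is {4, 6, 7, 8, 9, 10, 11}, which has 7 elements.

7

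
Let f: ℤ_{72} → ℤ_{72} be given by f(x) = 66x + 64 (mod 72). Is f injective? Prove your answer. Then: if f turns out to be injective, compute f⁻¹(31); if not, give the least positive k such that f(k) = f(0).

12

By definition, f is injective if f(u) = f(v) implies u = v.
We have gcd(66, 72) = 6 > 1. Taking u = 0 and v = 12: f(0) = 64 and f(12) = 66·12 + 64 = 856 ≡ 64 (mod 72).
So f(0) = f(12) while 0 ≠ 12, thus f is not injective.
Since f is not injective, we find the least positive k with f(k) = f(0): this means 66k ≡ 0 (mod 72), i.e. 72 ∣ 66k. Since gcd(66, 72) = 6, dividing through by 6 this holds exactly when 12 ∣ 11k, and as gcd(11, 12) = 1, exactly when 12 ∣ k.
The smallest positive such k is 12.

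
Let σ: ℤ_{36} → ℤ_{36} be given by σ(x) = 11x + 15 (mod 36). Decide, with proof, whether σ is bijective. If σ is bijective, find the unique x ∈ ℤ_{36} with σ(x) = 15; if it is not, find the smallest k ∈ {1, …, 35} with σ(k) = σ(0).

0

If σ(a) = σ(b), then 11a ≡ 11b (mod 36). Because gcd(11, 36) = 1, we may cancel 11 to get a ≡ b (mod 36).
We now compute 11⁻¹ mod 36 explicitly. Euclid's algorithm: 36 = 3·11 + 3, 11 = 3·3 + 2, 3 = 1·2 + 1; back-substituting gives 1 = 23·11 − 7·36, so 11⁻¹ ≡ 23 (mod 36).
Then y ↦ 23(y − 15) is a two-sided inverse to σ, so every y ∈ ℤ_{36} has a preimage.
Therefore σ is bijective.
Since σ is bijective, we compute σ⁻¹(15): solve 11x + 15 ≡ 15 (mod 36), i.e. 11x ≡ 0 (mod 36).
Multiplying by 11⁻¹ = 23 gives x ≡ 23·0 = 0 ≡ 0 (mod 36).
Check: σ(0) = 11·0 + 15 = 15 ≡ 15 (mod 36).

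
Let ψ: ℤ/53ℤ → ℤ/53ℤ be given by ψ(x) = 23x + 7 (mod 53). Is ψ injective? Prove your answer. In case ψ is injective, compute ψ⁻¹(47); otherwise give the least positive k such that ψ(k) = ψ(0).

Suppose ψ(a) = ψ(b) in ℤ/53ℤ. Then 23a + 7 ≡ 23b + 7 (mod 53), thus 23(a − b) ≡ 0 (mod 53).
Since gcd(23, 53) = 1, 23 is invertible modulo 53, so a − b ≡ 0 (mod 53), i.e. a = b.
So ψ is injective.
We now compute 23⁻¹ mod 53 explicitly. Euclid's algorithm: 53 = 2·23 + 7, 23 = 3·7 + 2, 7 = 3·2 + 1; back-substituting gives 1 = 30·23 − 13·53, so 23⁻¹ ≡ 30 (mod 53).
Since ψ is injective, we find ψ⁻¹(47): we need 23x ≡ 47 − 7 ≡ 40 (mod 53). Using 23⁻¹ = 30: x ≡ 30·40 = 1200 = 22·53 + 34, so x = 34.
Check: ψ(34) = 23·34 + 7 = 789 = 14·53 + 47 ≡ 47 (mod 53).

34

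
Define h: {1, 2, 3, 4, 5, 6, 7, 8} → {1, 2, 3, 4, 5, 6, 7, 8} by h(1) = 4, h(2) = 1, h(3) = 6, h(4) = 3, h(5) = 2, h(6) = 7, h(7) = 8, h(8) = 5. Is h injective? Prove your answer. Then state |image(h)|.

The values h(1), …, h(8) are 4, 1, 6, 3, 2, 7, 8, 5 — all distinct.
So h(a) = h(b) only when a = b, and h is injective.
The image of h is {1, 2, 3, 4, 5, 6, 7, 8}, which has 8 elements.

8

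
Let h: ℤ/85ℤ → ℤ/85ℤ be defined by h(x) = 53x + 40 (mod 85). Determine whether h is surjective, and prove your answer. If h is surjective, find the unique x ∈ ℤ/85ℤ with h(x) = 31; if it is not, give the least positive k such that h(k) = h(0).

72

Since gcd(53, 85) = 1, 53 is invertible modulo 85. Euclid's algorithm: 85 = 1·53 + 32, 53 = 1·32 + 21, 32 = 1·21 + 11, 21 = 1·11 + 10, 11 = 1·10 + 1; back-substituting gives 1 = 77·53 − 48·85, so 53⁻¹ ≡ 77 (mod 85).
For any y ∈ ℤ/85ℤ, x = 77(y − 40) mod 85 satisfies h(x) = 53·77(y − 40) + 40 ≡ y (since 53·77 ≡ 1 mod 85). So every y has a preimage.
So h is surjective.
Since h is surjective, we compute h⁻¹(31): solve 53x + 40 ≡ 31 (mod 85), i.e. 53x ≡ 76 (mod 85).
Multiplying by 53⁻¹ = 77 gives x ≡ 77·76 = 5852 = 68·85 + 72 ≡ 72 (mod 85).
Check: h(72) = 53·72 + 40 = 3856 = 45·85 + 31 ≡ 31 (mod 85).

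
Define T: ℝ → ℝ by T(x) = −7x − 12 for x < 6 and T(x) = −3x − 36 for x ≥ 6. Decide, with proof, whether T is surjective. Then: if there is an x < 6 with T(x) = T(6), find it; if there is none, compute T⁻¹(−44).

Both pieces are strictly decreasing (slopes −7 and −3), so each is injective on its own interval.
The left piece maps (−∞, 6) onto (−54, ∞); the right piece maps [6, ∞) onto (−∞, −54].
These images together cover ℝ, so T is surjective.
Because the two images are disjoint, no x < 6 has T(x) = T(6), so we compute T⁻¹(−44): −44 lies in (−54, ∞), so solve −7x − 12 = −44: x = (−44 + 12)/(−7) = 32/7.

32/7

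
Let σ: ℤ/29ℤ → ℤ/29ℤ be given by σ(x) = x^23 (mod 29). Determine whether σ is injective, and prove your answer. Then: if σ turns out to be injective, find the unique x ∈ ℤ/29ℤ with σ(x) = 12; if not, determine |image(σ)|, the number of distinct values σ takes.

Since 29 is prime, the nonzero elements of ℤ/29ℤ form a cyclic group of order 28.
As gcd(23, 28) = 1, raising to the 23rd power is a bijection on this group: if u^23 ≡ v^23 then (uv^{−1})^23 = 1, and the only element of order dividing gcd(23, 28) = 1 is 1, so u = v.
With σ(0) = 0 this makes σ injective on all of ℤ/29ℤ, hence bijective (finite equal-size domain and codomain). In particular σ is injective.
Since σ is injective, we find the preimage of 12. The inverse of x ↦ x^23 on (ℤ/29ℤ)^× is x ↦ x^11, because 23·11 = 253 = 9·28 + 1 ≡ 1 (mod 28) and x^{28} = 1 for x ≠ 0 (Fermat). So σ⁻¹(12) = 12^11 mod 29.
Repeated squaring mod 29: 12^1 ≡ 12, 12^2 ≡ 12² = 144 ≡ 28, 12^4 ≡ 28² = 784 ≡ 1, 12^8 ≡ 1² = 1. Since 11 = 8 + 2 + 1, 12^11 ≡ 1·28·12: 1·28 = 28, then 28·12 = 336 ≡ 17. So 12^11 ≡ 17 (mod 29).
Hence σ⁻¹(12) = 17.

17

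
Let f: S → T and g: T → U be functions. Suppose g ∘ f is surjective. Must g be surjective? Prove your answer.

surjective

Let c ∈ U. Since g ∘ f is surjective, some a ∈ S has g(f(a)) = c. Then b = f(a) ∈ T satisfies g(b) = c. So g is surjective.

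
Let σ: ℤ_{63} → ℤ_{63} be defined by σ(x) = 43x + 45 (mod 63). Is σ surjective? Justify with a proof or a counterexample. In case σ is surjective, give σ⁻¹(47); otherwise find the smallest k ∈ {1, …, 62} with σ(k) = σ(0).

44

Since gcd(43, 63) = 1, 43 is invertible modulo 63. Euclid's algorithm: 63 = 1·43 + 20, 43 = 2·20 + 3, 20 = 6·3 + 2, 3 = 1·2 + 1; back-substituting gives 1 = 22·43 − 15·63, so 43⁻¹ ≡ 22 (mod 63).
Then y ↦ 22(y − 45) is a two-sided inverse to σ, so every y ∈ ℤ_{63} has a preimage.
Therefore σ is surjective.
Since σ is surjective, we compute σ⁻¹(47): solve 43x + 45 ≡ 47 (mod 63), i.e. 43x ≡ 2 (mod 63).
Multiplying by 43⁻¹ = 22 gives x ≡ 22·2 = 44 ≡ 44 (mod 63).
Check: σ(44) = 43·44 + 45 = 1937 = 30·63 + 47 ≡ 47 (mod 63).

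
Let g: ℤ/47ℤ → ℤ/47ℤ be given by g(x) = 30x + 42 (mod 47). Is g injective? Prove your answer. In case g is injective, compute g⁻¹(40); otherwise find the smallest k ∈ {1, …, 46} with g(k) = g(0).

If g(u) = g(v), then 30u ≡ 30v (mod 47). Because gcd(30, 47) = 1, we may cancel 30 to get u ≡ v (mod 47).
Thus g is injective.
We now compute 30⁻¹ mod 47 explicitly. Euclid's algorithm: 47 = 1·30 + 17, 30 = 1·17 + 13, 17 = 1·13 + 4, 13 = 3·4 + 1; back-substituting gives 1 = 11·30 − 7·47, so 30⁻¹ ≡ 11 (mod 47).
Since g is injective, we find g⁻¹(40): we need 30x ≡ 40 − 42 ≡ 45 (mod 47). Using 30⁻¹ = 11: x ≡ 11·45 = 495 = 10·47 + 25, so x = 25.
Check: g(25) = 30·25 + 42 = 792 = 16·47 + 40 ≡ 40 (mod 47).

25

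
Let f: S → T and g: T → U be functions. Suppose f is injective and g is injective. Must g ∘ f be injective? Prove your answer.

injective

Suppose (g ∘ f)(u) = (g ∘ f)(v), i.e. g(f(u)) = g(f(v)).
Since g is injective, f(u) = f(v). Since f is injective, u = v. Hence g ∘ f is injective.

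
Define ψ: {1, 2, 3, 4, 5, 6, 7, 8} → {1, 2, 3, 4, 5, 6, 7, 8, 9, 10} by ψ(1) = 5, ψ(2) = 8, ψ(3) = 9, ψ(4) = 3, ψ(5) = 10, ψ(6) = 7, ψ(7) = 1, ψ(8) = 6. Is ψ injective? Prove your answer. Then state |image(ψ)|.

8

The values ψ(1), …, ψ(8) are 5, 8, 9, 3, 10, 7, 1, 6 — all distinct.
So ψ(s) = ψ(t) only when s = t, and ψ is injective.
The image of ψ is {1, 3, 5, 6, 7, 8, 9, 10}, which has 8 elements.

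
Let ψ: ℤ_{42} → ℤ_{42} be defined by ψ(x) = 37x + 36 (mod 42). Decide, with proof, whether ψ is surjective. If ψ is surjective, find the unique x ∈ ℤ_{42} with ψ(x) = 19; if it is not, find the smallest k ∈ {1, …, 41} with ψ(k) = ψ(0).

37

Recall that ψ is surjective if every y in the codomain equals ψ(x) for some x in the domain.
Since gcd(37, 42) = 1, 37 is invertible modulo 42. Euclid's algorithm: 42 = 1·37 + 5, 37 = 7·5 + 2, 5 = 2·2 + 1; back-substituting gives 1 = 25·37 − 22·42, so 37⁻¹ ≡ 25 (mod 42).
For any y ∈ ℤ_{42}, x = 25(y − 36) mod 42 satisfies ψ(x) = 37·25(y − 36) + 36 ≡ y (since 37·25 ≡ 1 mod 42). So every y has a preimage.
Therefore ψ is surjective.
Since ψ is surjective, we find ψ⁻¹(19): we need 37x ≡ 19 − 36 ≡ 25 (mod 42). Using 37⁻¹ = 25: x ≡ 25·25 = 625 = 14·42 + 37, so x = 37.
Check: ψ(37) = 37·37 + 36 = 1405 = 33·42 + 19 ≡ 19 (mod 42).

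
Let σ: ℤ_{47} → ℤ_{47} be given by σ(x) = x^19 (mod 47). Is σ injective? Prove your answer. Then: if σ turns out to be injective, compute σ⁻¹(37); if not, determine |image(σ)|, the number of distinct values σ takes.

Since 47 is prime, the nonzero elements of ℤ_{47} form a cyclic group of order 46.
As gcd(19, 46) = 1, raising to the 19th power is a bijection on this group: if x_1^19 ≡ x_2^19 then (x_1x_2^{−1})^19 = 1, and the only element of order dividing gcd(19, 46) = 1 is 1, so x_1 = x_2.
With σ(0) = 0 this makes σ injective on all of ℤ_{47}, hence bijective (finite equal-size domain and codomain). In particular σ is injective.
Since σ is injective, we find the preimage of 37. The inverse of x ↦ x^19 on (ℤ_{47})^× is x ↦ x^17, because 19·17 = 323 = 7·46 + 1 ≡ 1 (mod 46) and x^{46} = 1 for x ≠ 0 (Fermat). So σ⁻¹(37) = 37^17 mod 47.
Repeated squaring mod 47: 37^1 ≡ 37, 37^2 ≡ 37² = 1369 ≡ 6, 37^4 ≡ 6² = 36, 37^8 ≡ 36² = 1296 ≡ 27, 37^16 ≡ 27² = 729 ≡ 24. Since 17 = 16 + 1, 37^17 ≡ 24·37: 24·37 = 888 ≡ 42. So 37^17 ≡ 42 (mod 47).
Hence σ⁻¹(37) = 42.

42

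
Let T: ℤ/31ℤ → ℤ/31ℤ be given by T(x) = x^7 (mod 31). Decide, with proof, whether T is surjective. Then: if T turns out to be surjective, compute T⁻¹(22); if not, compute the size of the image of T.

13

Since 31 is prime, the nonzero elements of ℤ/31ℤ form a cyclic group of order 30.
As gcd(7, 30) = 1, raising to the 7th power is a bijection on this group: if u^7 ≡ v^7 then (uv^{−1})^7 = 1, and the only element of order dividing gcd(7, 30) = 1 is 1, so u = v.
With T(0) = 0 this makes T injective on all of ℤ/31ℤ, hence bijective (finite equal-size domain and codomain). In particular T is surjective.
Since T is surjective, we find the preimage of 22. The inverse of x ↦ x^7 on (ℤ/31ℤ)^× is x ↦ x^13, because 7·13 = 91 = 3·30 + 1 ≡ 1 (mod 30) and x^{30} = 1 for x ≠ 0 (Fermat). So T⁻¹(22) = 22^13 mod 31.
Repeated squaring mod 31: 22^1 ≡ 22, 22^2 ≡ 22² = 484 ≡ 19, 22^4 ≡ 19² = 361 ≡ 20, 22^8 ≡ 20² = 400 ≡ 28. Since 13 = 8 + 4 + 1, 22^13 ≡ 28·20·22: 28·20 = 560 ≡ 2, then 2·22 = 44 ≡ 13. So 22^13 ≡ 13 (mod 31).
Hence T⁻¹(22) = 13.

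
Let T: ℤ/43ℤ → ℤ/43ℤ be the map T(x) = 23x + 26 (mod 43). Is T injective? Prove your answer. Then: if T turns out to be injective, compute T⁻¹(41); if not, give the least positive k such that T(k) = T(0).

Suppose T(x_1) = T(x_2) in ℤ/43ℤ. Then 23x_1 + 26 ≡ 23x_2 + 26 (mod 43), hence 23(x_1 − x_2) ≡ 0 (mod 43).
Since gcd(23, 43) = 1, 23 is invertible modulo 43, therefore x_1 − x_2 ≡ 0 (mod 43), i.e. x_1 = x_2.
So T is injective.
We now compute 23⁻¹ mod 43 explicitly. Euclid's algorithm: 43 = 1·23 + 20, 23 = 1·20 + 3, 20 = 6·3 + 2, 3 = 1·2 + 1; back-substituting gives 1 = 15·23 − 8·43, so 23⁻¹ ≡ 15 (mod 43).
Since T is injective, we compute T⁻¹(41): solve 23x + 26 ≡ 41 (mod 43), i.e. 23x ≡ 15 (mod 43).
Multiplying by 23⁻¹ = 15 gives x ≡ 15·15 = 225 = 5·43 + 10 ≡ 10 (mod 43).
Check: T(10) = 23·10 + 26 = 256 = 5·43 + 41 ≡ 41 (mod 43).

10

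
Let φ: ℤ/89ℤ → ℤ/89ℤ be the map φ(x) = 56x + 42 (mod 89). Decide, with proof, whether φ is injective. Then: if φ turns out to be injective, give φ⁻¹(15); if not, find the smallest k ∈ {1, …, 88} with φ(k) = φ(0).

17

Suppose φ(s) = φ(t) in ℤ/89ℤ. Then 56s + 42 ≡ 56t + 42 (mod 89), therefore 56(s − t) ≡ 0 (mod 89).
Since gcd(56, 89) = 1, 56 is invertible modulo 89, thus s − t ≡ 0 (mod 89), i.e. s = t.
Thus φ is injective.
We now compute 56⁻¹ mod 89 explicitly. Euclid's algorithm: 89 = 1·56 + 33, 56 = 1·33 + 23, 33 = 1·23 + 10, 23 = 2·10 + 3, 10 = 3·3 + 1; back-substituting gives 1 = 62·56 − 39·89, so 56⁻¹ ≡ 62 (mod 89).
Since φ is injective, we compute φ⁻¹(15): solve 56x + 42 ≡ 15 (mod 89), i.e. 56x ≡ 62 (mod 89).
Multiplying by 56⁻¹ = 62 gives x ≡ 62·62 = 3844 = 43·89 + 17 ≡ 17 (mod 89).
Check: φ(17) = 56·17 + 42 = 994 = 11·89 + 15 ≡ 15 (mod 89).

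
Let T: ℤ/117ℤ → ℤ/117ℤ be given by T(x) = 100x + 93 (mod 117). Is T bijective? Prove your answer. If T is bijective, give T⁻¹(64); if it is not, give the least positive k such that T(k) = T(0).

43

Suppose T(s) = T(t) in ℤ/117ℤ. Then 100s + 93 ≡ 100t + 93 (mod 117), so 100(s − t) ≡ 0 (mod 117).
Since gcd(100, 117) = 1, 100 is invertible modulo 117, hence s − t ≡ 0 (mod 117), i.e. s = t.
We now compute 100⁻¹ mod 117 explicitly. Euclid's algorithm: 117 = 1·100 + 17, 100 = 5·17 + 15, 17 = 1·15 + 2, 15 = 7·2 + 1; back-substituting gives 1 = 55·100 − 47·117, so 100⁻¹ ≡ 55 (mod 117).
For any y ∈ ℤ/117ℤ, x = 55(y − 93) mod 117 satisfies T(x) = 100·55(y − 93) + 93 ≡ y (since 100·55 ≡ 1 mod 117). So every y has a preimage.
Therefore T is bijective.
Since T is bijective, we find T⁻¹(64): we need 100x ≡ 64 − 93 ≡ 88 (mod 117). Using 100⁻¹ = 55: x ≡ 55·88 = 4840 = 41·117 + 43, so x = 43.
Check: T(43) = 100·43 + 93 = 4393 = 37·117 + 64 ≡ 64 (mod 117).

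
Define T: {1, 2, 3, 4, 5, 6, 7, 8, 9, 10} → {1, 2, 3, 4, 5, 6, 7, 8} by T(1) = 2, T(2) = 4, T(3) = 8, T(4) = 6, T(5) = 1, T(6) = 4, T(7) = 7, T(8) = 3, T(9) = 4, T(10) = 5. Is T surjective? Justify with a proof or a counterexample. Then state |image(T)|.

8

Every element of the codomain has a preimage: 1 = T(5), 2 = T(1), 3 = T(8), 4 = T(2), 5 = T(10), 6 = T(4), 7 = T(7), 8 = T(3).
Therefore T is surjective.
The image of T is {1, 2, 3, 4, 5, 6, 7, 8}, which has 8 elements.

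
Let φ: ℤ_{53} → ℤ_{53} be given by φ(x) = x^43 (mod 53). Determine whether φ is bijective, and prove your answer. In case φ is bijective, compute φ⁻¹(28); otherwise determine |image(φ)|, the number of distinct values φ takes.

16

Since 53 is prime, the nonzero elements of ℤ_{53} form a cyclic group of order 52.
As gcd(43, 52) = 1, raising to the 43rd power is a bijection on this group: if x_1^43 ≡ x_2^43 then (x_1x_2^{−1})^43 = 1, and the only element of order dividing gcd(43, 52) = 1 is 1, so x_1 = x_2.
With φ(0) = 0 this makes φ injective on all of ℤ_{53}, hence bijective (finite equal-size domain and codomain). In particular φ is bijective.
Since φ is bijective, we find the preimage of 28. The inverse of x ↦ x^43 on (ℤ_{53})^× is x ↦ x^23, because 43·23 = 989 = 19·52 + 1 ≡ 1 (mod 52) and x^{52} = 1 for x ≠ 0 (Fermat). So φ⁻¹(28) = 28^23 mod 53.
Repeated squaring mod 53: 28^1 ≡ 28, 28^2 ≡ 28² = 784 ≡ 42, 28^4 ≡ 42² = 1764 ≡ 15, 28^8 ≡ 15² = 225 ≡ 13, 28^16 ≡ 13² = 169 ≡ 10. Since 23 = 16 + 4 + 2 + 1, 28^23 ≡ 10·15·42·28: 10·15 = 150 ≡ 44, then 44·42 = 1848 ≡ 46, then 46·28 = 1288 ≡ 16. So 28^23 ≡ 16 (mod 53).
Hence φ⁻¹(28) = 16.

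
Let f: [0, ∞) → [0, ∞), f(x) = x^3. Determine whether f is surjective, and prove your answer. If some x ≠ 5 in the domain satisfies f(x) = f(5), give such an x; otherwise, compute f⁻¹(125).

5

For any y ∈ [0, ∞), x = y^{1/3} ∈ [0, ∞) gives f(x) = y, so f is surjective.
Since x ↦ x^3 is strictly increasing on [0, ∞), it is injective there, so no x ≠ 5 in the domain has f(x) = f(5). We therefore compute f⁻¹(125) = 125^{1/3} = 5 (indeed 5^3 = 125).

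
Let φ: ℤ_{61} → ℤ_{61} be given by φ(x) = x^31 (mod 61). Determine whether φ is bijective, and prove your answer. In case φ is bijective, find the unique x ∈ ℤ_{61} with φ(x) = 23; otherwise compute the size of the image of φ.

Since 61 is prime, the nonzero elements of ℤ_{61} form a cyclic group of order 60.
As gcd(31, 60) = 1, raising to the 31st power is a bijection on this group: if a^31 ≡ b^31 then (ab^{−1})^31 = 1, and the only element of order dividing gcd(31, 60) = 1 is 1, so a = b.
With φ(0) = 0 this makes φ injective on all of ℤ_{61}, hence bijective (finite equal-size domain and codomain). In particular φ is bijective.
Since φ is bijective, we find the preimage of 23. The inverse of x ↦ x^31 on (ℤ_{61})^× is x ↦ x^31, because 31·31 = 961 = 16·60 + 1 ≡ 1 (mod 60) and x^{60} = 1 for x ≠ 0 (Fermat). So φ⁻¹(23) = 23^31 mod 61.
Repeated squaring mod 61: 23^1 ≡ 23, 23^2 ≡ 23² = 529 ≡ 41, 23^4 ≡ 41² = 1681 ≡ 34, 23^8 ≡ 34² = 1156 ≡ 58, 23^16 ≡ 58² = 3364 ≡ 9. Since 31 = 16 + 8 + 4 + 2 + 1, 23^31 ≡ 9·58·34·41·23: 9·58 = 522 ≡ 34, then 34·34 = 1156 ≡ 58, then 58·41 = 2378 ≡ 60, then 60·23 = 1380 ≡ 38. So 23^31 ≡ 38 (mod 61).
Hence φ⁻¹(23) = 38.

38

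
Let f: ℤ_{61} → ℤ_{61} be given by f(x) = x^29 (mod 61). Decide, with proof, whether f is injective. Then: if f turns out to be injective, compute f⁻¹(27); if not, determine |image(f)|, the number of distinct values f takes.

Since 61 is prime, the nonzero elements of ℤ_{61} form a cyclic group of order 60.
As gcd(29, 60) = 1, raising to the 29th power is a bijection on this group: if u^29 ≡ v^29 then (uv^{−1})^29 = 1, and the only element of order dividing gcd(29, 60) = 1 is 1, so u = v.
With f(0) = 0 this makes f injective on all of ℤ_{61}, hence bijective (finite equal-size domain and codomain). In particular f is injective.
Since f is injective, we find the preimage of 27. The inverse of x ↦ x^29 on (ℤ_{61})^× is x ↦ x^29, because 29·29 = 841 = 14·60 + 1 ≡ 1 (mod 60) and x^{60} = 1 for x ≠ 0 (Fermat). So f⁻¹(27) = 27^29 mod 61.
Repeated squaring mod 61: 27^1 ≡ 27, 27^2 ≡ 27² = 729 ≡ 58, 27^4 ≡ 58² = 3364 ≡ 9, 27^8 ≡ 9² = 81 ≡ 20, 27^16 ≡ 20² = 400 ≡ 34. Since 29 = 16 + 8 + 4 + 1, 27^29 ≡ 34·20·9·27: 34·20 = 680 ≡ 9, then 9·9 = 81 ≡ 20, then 20·27 = 540 ≡ 52. So 27^29 ≡ 52 (mod 61).
Hence f⁻¹(27) = 52.

52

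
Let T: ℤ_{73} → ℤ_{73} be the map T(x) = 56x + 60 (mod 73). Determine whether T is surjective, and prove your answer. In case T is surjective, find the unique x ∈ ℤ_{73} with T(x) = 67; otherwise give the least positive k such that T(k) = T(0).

Since gcd(56, 73) = 1, 56 is invertible modulo 73. Euclid's algorithm: 73 = 1·56 + 17, 56 = 3·17 + 5, 17 = 3·5 + 2, 5 = 2·2 + 1; back-substituting gives 1 = 30·56 − 23·73, so 56⁻¹ ≡ 30 (mod 73).
Then y ↦ 30(y − 60) is a two-sided inverse to T, so every y ∈ ℤ_{73} has a preimage.
Hence T is surjective.
Since T is surjective, we compute T⁻¹(67): solve 56x + 60 ≡ 67 (mod 73), i.e. 56x ≡ 7 (mod 73).
Multiplying by 56⁻¹ = 30 gives x ≡ 30·7 = 210 = 2·73 + 64 ≡ 64 (mod 73).
Check: T(64) = 56·64 + 60 = 3644 = 49·73 + 67 ≡ 67 (mod 73).

64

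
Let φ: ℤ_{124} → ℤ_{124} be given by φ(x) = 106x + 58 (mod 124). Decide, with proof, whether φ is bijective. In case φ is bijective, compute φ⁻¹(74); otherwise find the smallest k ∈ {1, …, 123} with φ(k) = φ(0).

62

Recall: φ is injective when φ(s) = φ(t) forces s = t.
We have gcd(106, 124) = 2 > 1. Taking s = 0 and t = 62: φ(0) = 58 and φ(62) = 106·62 + 58 = 6630 ≡ 58 (mod 124).
So φ(0) = φ(62) while 0 ≠ 62, hence φ is not injective, hence not bijective.
Since φ is not bijective, we find the least positive k with φ(k) = φ(0): this means 106k ≡ 0 (mod 124), i.e. 124 ∣ 106k. Since gcd(106, 124) = 2, dividing through by 2 this holds exactly when 62 ∣ 53k, and as gcd(53, 62) = 1, exactly when 62 ∣ k.
The smallest positive such k is 62.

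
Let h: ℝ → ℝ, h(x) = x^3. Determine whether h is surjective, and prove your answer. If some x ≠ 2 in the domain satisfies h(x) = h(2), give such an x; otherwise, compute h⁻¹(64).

4

For any y ∈ ℝ, x = y^{1/3} ∈ ℝ gives h(x) = y, so h is surjective.
Since x ↦ x^3 is strictly increasing on ℝ, it is injective there, so no x ≠ 2 in the domain has h(x) = h(2). We therefore compute h⁻¹(64) = 64^{1/3} = 4 (indeed 4^3 = 64).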